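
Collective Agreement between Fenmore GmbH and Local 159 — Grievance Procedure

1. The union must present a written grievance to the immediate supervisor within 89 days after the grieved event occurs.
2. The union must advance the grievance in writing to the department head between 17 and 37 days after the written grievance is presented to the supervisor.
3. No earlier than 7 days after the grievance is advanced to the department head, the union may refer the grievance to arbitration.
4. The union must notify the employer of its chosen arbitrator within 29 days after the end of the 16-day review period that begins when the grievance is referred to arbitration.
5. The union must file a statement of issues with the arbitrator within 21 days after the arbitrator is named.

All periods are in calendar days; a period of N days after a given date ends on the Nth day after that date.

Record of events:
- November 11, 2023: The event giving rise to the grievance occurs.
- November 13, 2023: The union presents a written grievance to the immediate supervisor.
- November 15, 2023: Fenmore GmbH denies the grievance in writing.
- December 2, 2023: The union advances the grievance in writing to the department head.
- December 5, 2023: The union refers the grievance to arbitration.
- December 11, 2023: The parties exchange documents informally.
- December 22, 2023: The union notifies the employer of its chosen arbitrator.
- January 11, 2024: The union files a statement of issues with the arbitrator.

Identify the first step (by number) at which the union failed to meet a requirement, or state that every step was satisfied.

Step 1: 89 days after November 11, 2023 (when the grieved event occurs) is February 8, 2024; November 13, 2023 is within that limit.
Step 2: the window is 17–37 days after November 13, 2023 (when the written grievance is presented to the supervisor), so November 30, 2023 through December 20, 2023; done December 2, 2023, which is between those dates.
Step 3: the earliest permitted date is 7 days after December 2, 2023 (when the grievance is advanced to the department head), i.e. December 9, 2023; December 5, 2023 is 4 days before the earliest permitted date.
The procedure was therefore not followed at step 3.

Step 3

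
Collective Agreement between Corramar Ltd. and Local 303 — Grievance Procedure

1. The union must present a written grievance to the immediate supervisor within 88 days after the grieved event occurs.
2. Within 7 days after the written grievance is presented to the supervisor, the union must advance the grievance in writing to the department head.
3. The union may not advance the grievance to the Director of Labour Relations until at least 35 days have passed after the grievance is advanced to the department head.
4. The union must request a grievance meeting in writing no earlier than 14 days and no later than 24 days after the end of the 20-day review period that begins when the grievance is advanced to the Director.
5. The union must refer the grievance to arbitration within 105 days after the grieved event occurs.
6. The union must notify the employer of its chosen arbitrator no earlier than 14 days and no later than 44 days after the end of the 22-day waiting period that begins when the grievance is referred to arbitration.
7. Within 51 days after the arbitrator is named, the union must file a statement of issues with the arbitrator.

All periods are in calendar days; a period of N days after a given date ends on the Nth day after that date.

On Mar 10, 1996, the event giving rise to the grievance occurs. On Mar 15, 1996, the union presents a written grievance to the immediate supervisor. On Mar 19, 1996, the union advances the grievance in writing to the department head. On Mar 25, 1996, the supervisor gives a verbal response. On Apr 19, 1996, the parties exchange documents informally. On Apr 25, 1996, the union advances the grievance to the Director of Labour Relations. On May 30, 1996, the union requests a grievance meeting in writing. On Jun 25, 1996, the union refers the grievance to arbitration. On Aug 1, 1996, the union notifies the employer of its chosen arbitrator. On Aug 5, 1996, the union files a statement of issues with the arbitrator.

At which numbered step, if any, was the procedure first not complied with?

Step 5

(1) due by Mar 10, 1996 + 88 days = Jun 6, 1996; done Mar 15, 1996 — timely.
(2) due by Mar 15, 1996 + 7 days = Mar 22, 1996; Mar 19, 1996 is within that limit.
(3) permitted from Mar 19, 1996 + 35 days = Apr 23, 1996 onward; done Apr 25, 1996 — permitted.
(4) the permitted window runs from May 15, 1996 + 14 = May 29, 1996 to May 15, 1996 + 24 = Jun 8, 1996; May 30, 1996 falls inside that range.
(5) due by Mar 10, 1996 + 105 days = Jun 23, 1996; Jun 25, 1996 misses that deadline by 2 days.
That is the first point of non-compliance.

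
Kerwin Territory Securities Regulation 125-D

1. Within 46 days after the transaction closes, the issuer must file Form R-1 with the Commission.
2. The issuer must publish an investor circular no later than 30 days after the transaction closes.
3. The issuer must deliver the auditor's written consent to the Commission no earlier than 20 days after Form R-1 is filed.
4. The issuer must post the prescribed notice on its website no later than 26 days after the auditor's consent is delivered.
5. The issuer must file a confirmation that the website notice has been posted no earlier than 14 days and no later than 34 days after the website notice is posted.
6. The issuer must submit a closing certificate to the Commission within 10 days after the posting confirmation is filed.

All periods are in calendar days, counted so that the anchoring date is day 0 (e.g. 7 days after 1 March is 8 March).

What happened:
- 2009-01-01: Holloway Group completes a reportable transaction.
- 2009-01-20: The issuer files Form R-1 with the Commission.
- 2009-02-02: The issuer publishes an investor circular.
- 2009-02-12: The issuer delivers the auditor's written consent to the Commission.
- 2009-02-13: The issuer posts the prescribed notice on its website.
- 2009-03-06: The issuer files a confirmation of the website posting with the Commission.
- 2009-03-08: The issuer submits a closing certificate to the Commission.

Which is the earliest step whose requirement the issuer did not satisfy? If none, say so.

Step 2

Step 1 — counting 46 days from 2009-01-01 (when the transaction closes) gives a deadline of 2009-02-16; 2009-01-20 is within that limit.
Step 2 — counting 30 days from 2009-01-01 (when the transaction closes) gives a deadline of 2009-01-31; not done until 2009-02-02, 2 days after the deadline.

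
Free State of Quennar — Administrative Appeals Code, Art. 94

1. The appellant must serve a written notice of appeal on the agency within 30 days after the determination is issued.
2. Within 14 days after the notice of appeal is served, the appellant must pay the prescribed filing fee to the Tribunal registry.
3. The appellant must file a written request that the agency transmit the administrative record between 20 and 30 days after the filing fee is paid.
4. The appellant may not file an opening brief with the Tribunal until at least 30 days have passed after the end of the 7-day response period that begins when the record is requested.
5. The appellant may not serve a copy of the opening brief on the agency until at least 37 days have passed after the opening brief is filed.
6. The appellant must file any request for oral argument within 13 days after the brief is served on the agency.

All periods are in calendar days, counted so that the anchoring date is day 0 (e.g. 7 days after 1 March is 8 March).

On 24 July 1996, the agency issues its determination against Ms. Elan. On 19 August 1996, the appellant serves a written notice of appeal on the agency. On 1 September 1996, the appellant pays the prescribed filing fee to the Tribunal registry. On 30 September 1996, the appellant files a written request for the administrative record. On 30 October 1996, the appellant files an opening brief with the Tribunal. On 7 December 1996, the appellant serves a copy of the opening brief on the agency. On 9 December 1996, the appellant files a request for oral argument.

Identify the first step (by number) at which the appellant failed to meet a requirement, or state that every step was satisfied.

Step 1: 30 days after 24 July 1996 (when the determination is issued) is 23 August 1996; done 19 August 1996 — timely.
Step 2: 14 days after 19 August 1996 (when the notice of appeal is served) is 2 September 1996; done 1 September 1996 — timely.
Step 3: the window is 20–30 days after 1 September 1996 (when the filing fee is paid), so 21 September 1996 through 1 October 1996; done 30 September 1996 — within the window.
Step 4: the earliest permitted date is 30 days after 7 October 1996 (end of the 7-day response period, which began when the record is requested on 30 September 1996), i.e. 6 November 1996; done 30 October 1996 — 7 days too early.
The analysis stops there.

Step 4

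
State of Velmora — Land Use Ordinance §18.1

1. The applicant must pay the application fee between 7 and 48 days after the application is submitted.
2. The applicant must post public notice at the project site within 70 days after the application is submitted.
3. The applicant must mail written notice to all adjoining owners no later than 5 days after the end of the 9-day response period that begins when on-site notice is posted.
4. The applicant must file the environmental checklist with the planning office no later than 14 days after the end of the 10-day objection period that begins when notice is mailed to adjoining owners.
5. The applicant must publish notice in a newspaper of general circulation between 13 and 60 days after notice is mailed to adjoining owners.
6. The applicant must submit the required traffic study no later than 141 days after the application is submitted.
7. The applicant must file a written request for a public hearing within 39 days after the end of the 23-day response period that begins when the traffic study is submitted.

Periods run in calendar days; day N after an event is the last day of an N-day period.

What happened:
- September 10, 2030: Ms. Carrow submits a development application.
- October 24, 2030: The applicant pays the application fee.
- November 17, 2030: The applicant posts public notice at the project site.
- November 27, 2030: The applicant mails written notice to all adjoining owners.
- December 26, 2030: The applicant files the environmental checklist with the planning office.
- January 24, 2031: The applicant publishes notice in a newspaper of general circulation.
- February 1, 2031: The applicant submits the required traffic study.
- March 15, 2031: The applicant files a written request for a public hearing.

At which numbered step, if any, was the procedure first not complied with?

(1) the permitted window runs from September 10, 2030 + 7 = September 17, 2030 to September 10, 2030 + 48 = October 28, 2030; done October 24, 2030, which is between those dates.
(2) due by September 10, 2030 + 70 days = November 19, 2030; completed November 17, 2030, before the deadline.
(3) due by November 26, 2030 + 5 days = December 1, 2030; done November 27, 2030 — timely.
(4) due by December 7, 2030 + 14 days = December 21, 2030; not done until December 26, 2030, 5 days after the deadline.
The procedure was therefore not followed at step 4.

Step 4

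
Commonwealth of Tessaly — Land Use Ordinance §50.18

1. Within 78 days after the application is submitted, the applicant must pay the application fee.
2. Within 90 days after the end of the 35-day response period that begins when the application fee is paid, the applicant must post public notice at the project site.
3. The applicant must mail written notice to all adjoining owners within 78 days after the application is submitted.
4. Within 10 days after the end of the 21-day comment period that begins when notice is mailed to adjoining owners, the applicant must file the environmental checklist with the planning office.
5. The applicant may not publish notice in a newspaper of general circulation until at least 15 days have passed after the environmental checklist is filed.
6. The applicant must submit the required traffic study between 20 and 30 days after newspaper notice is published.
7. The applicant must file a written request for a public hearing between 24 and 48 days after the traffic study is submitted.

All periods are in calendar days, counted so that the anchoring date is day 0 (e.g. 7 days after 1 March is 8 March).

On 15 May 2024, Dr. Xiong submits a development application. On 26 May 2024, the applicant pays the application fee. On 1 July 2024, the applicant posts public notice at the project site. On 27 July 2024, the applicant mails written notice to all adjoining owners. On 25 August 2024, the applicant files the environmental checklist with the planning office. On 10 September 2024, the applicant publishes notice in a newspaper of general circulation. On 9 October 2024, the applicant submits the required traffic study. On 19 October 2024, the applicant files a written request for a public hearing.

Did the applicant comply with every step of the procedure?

No

Step 1: 78 days after 15 May 2024 (when the application is submitted) is 1 August 2024; 26 May 2024 is within that limit.
Step 2: 90 days after 30 June 2024 (end of the 35-day response period, which began when the application fee is paid on 26 May 2024) is 28 September 2024; done 1 July 2024 — timely.
Step 3: 78 days after 15 May 2024 (when the application is submitted) is 1 August 2024; 27 July 2024 is within that limit.
Step 4: 10 days after 17 August 2024 (end of the 21-day comment period, which began when notice is mailed to adjoining owners on 27 July 2024) is 27 August 2024; 25 August 2024 is within that limit.
Step 5: the earliest permitted date is 15 days after 25 August 2024 (when the environmental checklist is filed), i.e. 9 September 2024; 10 September 2024 is on or after that date.
Step 6: the window is 20–30 days after 10 September 2024 (when newspaper notice is published), so 30 September 2024 through 10 October 2024; 9 October 2024 falls inside that range.
Step 7: the window is 24–48 days after 9 October 2024 (when the traffic study is submitted), so 2 November 2024 through 26 November 2024; 19 October 2024 is 14 days too early.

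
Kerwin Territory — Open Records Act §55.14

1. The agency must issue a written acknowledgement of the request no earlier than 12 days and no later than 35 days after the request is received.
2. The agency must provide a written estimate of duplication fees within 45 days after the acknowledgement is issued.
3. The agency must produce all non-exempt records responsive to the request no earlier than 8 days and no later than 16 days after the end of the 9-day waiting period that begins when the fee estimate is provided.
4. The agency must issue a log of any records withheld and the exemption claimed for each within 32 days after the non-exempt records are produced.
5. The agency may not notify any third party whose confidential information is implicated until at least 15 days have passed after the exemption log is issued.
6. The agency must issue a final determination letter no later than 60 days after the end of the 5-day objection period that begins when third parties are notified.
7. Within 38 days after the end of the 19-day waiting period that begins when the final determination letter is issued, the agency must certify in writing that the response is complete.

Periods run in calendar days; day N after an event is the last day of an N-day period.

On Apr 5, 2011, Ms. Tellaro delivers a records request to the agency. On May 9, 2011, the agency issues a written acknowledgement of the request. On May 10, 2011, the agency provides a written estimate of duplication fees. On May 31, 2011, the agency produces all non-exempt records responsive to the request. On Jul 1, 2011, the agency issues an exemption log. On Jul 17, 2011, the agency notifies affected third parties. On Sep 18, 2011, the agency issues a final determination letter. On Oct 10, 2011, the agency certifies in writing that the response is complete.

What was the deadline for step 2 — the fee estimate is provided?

Jun 23, 2011

Step 2 runs from May 9, 2011, when the acknowledgement is issued. 45 days after May 9, 2011 is Jun 23, 2011.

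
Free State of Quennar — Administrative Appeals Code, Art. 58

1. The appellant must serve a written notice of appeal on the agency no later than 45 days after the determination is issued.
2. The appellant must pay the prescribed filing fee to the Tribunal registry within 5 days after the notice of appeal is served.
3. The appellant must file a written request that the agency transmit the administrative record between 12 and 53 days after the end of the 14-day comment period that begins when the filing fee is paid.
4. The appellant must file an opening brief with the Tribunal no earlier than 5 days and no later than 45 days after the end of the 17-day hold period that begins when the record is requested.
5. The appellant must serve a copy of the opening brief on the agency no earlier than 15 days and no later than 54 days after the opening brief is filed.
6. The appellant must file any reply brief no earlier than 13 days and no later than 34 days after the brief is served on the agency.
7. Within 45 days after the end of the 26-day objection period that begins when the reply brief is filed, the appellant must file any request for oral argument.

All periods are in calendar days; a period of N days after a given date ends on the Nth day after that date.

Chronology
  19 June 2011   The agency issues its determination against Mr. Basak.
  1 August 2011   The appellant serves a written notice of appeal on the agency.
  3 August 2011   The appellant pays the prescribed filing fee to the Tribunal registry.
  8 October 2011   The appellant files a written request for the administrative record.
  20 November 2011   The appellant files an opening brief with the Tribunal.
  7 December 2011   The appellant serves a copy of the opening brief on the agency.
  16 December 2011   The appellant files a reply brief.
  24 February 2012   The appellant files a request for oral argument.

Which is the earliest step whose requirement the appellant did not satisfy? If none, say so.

(1) due by 19 June 2011 + 45 days = 3 August 2011; 1 August 2011 is within that limit.
(2) due by 1 August 2011 + 5 days = 6 August 2011; completed 3 August 2011, before the deadline.
(3) the permitted window runs from 17 August 2011 + 12 = 29 August 2011 to 17 August 2011 + 53 = 9 October 2011; done 8 October 2011, which is between those dates.
(4) the permitted window runs from 25 October 2011 + 5 = 30 October 2011 to 25 October 2011 + 45 = 9 December 2011; done 20 November 2011, which is between those dates.
(5) the permitted window runs from 20 November 2011 + 15 = 5 December 2011 to 20 November 2011 + 54 = 13 January 2012; done 7 December 2011 — within the window.
(6) the permitted window runs from 7 December 2011 + 13 = 20 December 2011 to 7 December 2011 + 34 = 10 January 2012; 16 December 2011 is 4 days too early.

Step 6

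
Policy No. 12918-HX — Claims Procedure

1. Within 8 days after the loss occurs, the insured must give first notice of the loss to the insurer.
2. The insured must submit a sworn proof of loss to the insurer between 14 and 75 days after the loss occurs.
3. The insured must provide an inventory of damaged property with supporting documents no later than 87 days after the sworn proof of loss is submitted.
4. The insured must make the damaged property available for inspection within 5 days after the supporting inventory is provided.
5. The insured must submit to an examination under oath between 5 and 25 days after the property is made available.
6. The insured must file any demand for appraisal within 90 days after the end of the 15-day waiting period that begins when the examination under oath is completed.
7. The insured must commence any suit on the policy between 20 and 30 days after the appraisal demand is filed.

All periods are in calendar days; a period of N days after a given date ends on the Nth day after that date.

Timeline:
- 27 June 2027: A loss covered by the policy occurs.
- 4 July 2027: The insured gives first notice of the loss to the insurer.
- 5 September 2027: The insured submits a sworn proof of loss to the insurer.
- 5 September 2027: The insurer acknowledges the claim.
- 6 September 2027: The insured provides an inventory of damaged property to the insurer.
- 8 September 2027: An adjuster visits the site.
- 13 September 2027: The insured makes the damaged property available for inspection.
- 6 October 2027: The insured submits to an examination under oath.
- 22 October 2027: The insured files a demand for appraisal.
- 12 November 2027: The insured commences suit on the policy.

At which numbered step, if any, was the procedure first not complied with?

Step 4

Step 1 — counting 8 days from 27 June 2027 (when the loss occurs) gives a deadline of 5 July 2027; 4 July 2027 is within that limit.
Step 2 — 14 and 75 days from 27 June 2027 (when the loss occurs) are 11 July 2027 and 10 September 2027 respectively; done 5 September 2027 — within the window.
Step 3 — counting 87 days from 5 September 2027 (when the sworn proof of loss is submitted) gives a deadline of 1 December 2027; completed 6 September 2027, before the deadline.
Step 4 — counting 5 days from 6 September 2027 (when the supporting inventory is provided) gives a deadline of 11 September 2027; done 13 September 2027 — 2 days late.
No need to go further; step 4 was not satisfied.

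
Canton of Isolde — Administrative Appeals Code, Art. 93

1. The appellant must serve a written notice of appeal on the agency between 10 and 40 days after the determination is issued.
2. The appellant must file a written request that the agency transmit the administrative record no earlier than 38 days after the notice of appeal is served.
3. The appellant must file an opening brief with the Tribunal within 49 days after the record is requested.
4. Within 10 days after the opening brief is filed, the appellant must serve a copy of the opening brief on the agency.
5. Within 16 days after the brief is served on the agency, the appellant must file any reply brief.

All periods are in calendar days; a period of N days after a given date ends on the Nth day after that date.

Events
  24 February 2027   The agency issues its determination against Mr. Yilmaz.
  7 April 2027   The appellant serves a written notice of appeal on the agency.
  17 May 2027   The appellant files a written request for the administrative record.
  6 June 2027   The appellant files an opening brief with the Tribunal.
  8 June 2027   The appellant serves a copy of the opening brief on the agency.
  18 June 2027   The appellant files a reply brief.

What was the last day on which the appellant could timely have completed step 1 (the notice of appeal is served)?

5 April 2027

Step 1 runs from 24 February 2027, when the determination is issued. The window is 10–40 days after 24 February 2027; it closes on 5 April 2027.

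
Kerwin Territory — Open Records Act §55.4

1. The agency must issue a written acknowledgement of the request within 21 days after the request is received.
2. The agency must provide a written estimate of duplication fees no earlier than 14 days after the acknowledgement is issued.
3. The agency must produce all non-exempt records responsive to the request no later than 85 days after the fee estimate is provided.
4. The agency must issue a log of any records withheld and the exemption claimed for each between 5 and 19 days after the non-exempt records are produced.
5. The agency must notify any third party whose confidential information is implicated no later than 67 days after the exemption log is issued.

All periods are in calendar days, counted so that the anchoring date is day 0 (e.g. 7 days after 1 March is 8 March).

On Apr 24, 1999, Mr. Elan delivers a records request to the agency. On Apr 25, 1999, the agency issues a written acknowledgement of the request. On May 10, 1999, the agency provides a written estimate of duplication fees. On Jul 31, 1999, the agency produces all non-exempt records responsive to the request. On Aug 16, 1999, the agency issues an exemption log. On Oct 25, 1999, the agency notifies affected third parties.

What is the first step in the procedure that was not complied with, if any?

Step 5

Step 1: 21 days after Apr 24, 1999 (when the request is received) is May 15, 1999; Apr 25, 1999 is within that limit.
Step 2: the earliest permitted date is 14 days after Apr 25, 1999 (when the acknowledgement is issued), i.e. May 9, 1999; done May 10, 1999 — permitted.
Step 3: 85 days after May 10, 1999 (when the fee estimate is provided) is Aug 3, 1999; done Jul 31, 1999 — timely.
Step 4: the window is 5–19 days after Jul 31, 1999 (when the non-exempt records are produced), so Aug 5, 1999 through Aug 19, 1999; Aug 16, 1999 falls inside that range.
Step 5: 67 days after Aug 16, 1999 (when the exemption log is issued) is Oct 22, 1999; not done until Oct 25, 1999, 3 days after the deadline.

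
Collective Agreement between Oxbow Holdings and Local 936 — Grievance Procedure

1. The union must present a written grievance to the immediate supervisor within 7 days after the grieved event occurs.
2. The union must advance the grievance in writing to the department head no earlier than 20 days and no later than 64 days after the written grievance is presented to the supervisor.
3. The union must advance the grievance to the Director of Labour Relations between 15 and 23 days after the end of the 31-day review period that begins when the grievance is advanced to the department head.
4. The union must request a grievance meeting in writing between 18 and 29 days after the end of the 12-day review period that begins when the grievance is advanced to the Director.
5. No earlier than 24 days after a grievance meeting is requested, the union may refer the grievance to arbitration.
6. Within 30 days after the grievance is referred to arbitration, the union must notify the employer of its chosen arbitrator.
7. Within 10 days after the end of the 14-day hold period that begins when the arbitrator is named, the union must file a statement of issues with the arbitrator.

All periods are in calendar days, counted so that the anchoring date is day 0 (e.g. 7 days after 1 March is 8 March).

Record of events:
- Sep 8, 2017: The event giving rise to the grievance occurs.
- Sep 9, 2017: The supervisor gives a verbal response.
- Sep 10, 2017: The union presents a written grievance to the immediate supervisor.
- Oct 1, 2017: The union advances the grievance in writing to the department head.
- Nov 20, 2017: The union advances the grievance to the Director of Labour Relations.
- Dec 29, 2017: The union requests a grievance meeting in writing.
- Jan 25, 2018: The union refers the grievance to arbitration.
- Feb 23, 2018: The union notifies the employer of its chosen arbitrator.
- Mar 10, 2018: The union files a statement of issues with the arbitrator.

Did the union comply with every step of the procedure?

Yes

Step 1: 7 days after Sep 8, 2017 (when the grieved event occurs) is Sep 15, 2017; done Sep 10, 2017 — timely.
Step 2: the window is 20–64 days after Sep 10, 2017 (when the written grievance is presented to the supervisor), so Sep 30, 2017 through Nov 13, 2017; done Oct 1, 2017 — within the window.
Step 3: the window is 15–23 days after Nov 1, 2017 (end of the 31-day review period, which began when the grievance is advanced to the department head on Oct 1, 2017), so Nov 16, 2017 through Nov 24, 2017; done Nov 20, 2017 — within the window.
Step 4: the window is 18–29 days after Dec 2, 2017 (end of the 12-day review period, which began when the grievance is advanced to the Director on Nov 20, 2017), so Dec 20, 2017 through Dec 31, 2017; done Dec 29, 2017, which is between those dates.
Step 5: the earliest permitted date is 24 days after Dec 29, 2017 (when a grievance meeting is requested), i.e. Jan 22, 2018; Jan 25, 2018 is on or after that date.
Step 6: 30 days after Jan 25, 2018 (when the grievance is referred to arbitration) is Feb 24, 2018; done Feb 23, 2018 — timely.
Step 7: 10 days after Mar 9, 2018 (end of the 14-day hold period, which began when the arbitrator is named on Feb 23, 2018) is Mar 19, 2018; completed Mar 10, 2018, before the deadline.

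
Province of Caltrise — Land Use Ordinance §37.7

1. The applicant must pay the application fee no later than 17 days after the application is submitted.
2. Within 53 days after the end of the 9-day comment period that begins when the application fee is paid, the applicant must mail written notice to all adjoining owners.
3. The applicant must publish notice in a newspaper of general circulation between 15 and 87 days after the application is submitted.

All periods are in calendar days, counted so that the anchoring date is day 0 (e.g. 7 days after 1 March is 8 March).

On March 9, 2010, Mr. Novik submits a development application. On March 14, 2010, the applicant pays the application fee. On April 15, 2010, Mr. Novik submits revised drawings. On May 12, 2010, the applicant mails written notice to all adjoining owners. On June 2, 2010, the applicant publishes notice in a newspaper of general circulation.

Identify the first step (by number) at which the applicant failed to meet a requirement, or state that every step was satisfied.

None — every step was satisfied

Step 1 — counting 17 days from March 9, 2010 (when the application is submitted) gives a deadline of March 26, 2010; done March 14, 2010 — timely.
Step 2 — counting 53 days from March 23, 2010 (end of the 9-day comment period, which began when the application fee is paid on March 14, 2010) gives a deadline of May 15, 2010; May 12, 2010 is within that limit.
Step 3 — 15 and 87 days from March 9, 2010 (when the application is submitted) are March 24, 2010 and June 4, 2010 respectively; done June 2, 2010 — within the window.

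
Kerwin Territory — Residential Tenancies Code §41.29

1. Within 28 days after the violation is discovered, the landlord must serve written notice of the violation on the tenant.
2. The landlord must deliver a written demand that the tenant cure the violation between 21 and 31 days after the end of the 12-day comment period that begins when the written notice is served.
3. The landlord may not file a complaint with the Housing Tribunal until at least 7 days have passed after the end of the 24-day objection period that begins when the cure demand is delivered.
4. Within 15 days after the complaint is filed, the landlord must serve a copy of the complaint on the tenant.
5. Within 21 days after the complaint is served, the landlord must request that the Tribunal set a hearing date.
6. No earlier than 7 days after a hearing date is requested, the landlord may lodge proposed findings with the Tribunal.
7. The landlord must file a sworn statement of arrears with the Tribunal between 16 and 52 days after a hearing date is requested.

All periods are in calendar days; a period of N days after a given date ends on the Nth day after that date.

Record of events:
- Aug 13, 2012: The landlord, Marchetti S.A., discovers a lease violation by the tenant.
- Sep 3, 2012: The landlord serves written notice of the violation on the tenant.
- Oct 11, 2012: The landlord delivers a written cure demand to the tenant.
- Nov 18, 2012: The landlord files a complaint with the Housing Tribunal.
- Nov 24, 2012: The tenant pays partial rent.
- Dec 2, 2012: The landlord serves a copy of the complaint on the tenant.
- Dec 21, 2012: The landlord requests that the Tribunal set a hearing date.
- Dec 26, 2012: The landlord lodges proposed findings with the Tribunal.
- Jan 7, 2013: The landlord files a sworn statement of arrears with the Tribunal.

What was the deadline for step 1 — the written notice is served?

Step 1 runs from Aug 13, 2012, when the violation is discovered. 28 days after Aug 13, 2012 is Sep 10, 2012.

Sep 10, 2012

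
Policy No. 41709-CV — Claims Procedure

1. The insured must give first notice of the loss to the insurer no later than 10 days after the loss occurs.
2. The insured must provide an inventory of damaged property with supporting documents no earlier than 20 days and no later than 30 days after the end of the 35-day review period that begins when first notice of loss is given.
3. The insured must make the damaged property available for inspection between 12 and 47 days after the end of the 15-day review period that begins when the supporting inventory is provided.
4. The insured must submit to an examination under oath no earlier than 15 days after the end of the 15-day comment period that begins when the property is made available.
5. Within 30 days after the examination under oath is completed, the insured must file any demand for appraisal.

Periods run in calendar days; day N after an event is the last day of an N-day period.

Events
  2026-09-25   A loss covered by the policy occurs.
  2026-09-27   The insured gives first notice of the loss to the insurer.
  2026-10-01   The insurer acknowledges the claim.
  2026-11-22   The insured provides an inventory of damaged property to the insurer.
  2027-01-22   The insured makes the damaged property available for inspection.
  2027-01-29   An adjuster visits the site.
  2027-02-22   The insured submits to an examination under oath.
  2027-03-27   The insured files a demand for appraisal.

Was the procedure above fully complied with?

No

Step 1: 10 days after 2026-09-25 (when the loss occurs) is 2026-10-05; done 2026-09-27 — timely.
Step 2: the window is 20–30 days after 2026-11-01 (end of the 35-day review period, which began when first notice of loss is given on 2026-09-27), so 2026-11-21 through 2026-12-01; 2026-11-22 falls inside that range.
Step 3: the window is 12–47 days after 2026-12-07 (end of the 15-day review period, which began when the supporting inventory is provided on 2026-11-22), so 2026-12-19 through 2027-01-23; 2027-01-22 falls inside that range.
Step 4: the earliest permitted date is 15 days after 2027-02-06 (end of the 15-day comment period, which began when the property is made available on 2027-01-22), i.e. 2027-02-21; done 2027-02-22 — permitted.
Step 5: 30 days after 2027-02-22 (when the examination under oath is completed) is 2027-03-24; done 2027-03-27 — 3 days late.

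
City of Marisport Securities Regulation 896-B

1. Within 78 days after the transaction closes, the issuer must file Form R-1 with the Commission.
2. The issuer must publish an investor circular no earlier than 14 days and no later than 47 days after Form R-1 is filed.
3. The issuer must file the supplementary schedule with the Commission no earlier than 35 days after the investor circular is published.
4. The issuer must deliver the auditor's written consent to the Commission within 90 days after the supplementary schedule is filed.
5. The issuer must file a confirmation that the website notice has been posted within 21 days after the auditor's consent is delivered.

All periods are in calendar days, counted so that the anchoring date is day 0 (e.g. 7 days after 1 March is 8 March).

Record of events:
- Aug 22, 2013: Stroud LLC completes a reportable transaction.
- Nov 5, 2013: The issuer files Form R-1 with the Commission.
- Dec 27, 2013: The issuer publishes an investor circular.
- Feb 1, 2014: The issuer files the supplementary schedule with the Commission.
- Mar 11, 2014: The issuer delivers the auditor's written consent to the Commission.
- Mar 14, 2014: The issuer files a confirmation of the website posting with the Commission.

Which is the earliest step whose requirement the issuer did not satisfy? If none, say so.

Step 2

Step 1: 78 days after Aug 22, 2013 (when the transaction closes) is Nov 8, 2013; done Nov 5, 2013 — timely.
Step 2: the window is 14–47 days after Nov 5, 2013 (when Form R-1 is filed), so Nov 19, 2013 through Dec 22, 2013; done Dec 27, 2013 — 5 days after the window closed.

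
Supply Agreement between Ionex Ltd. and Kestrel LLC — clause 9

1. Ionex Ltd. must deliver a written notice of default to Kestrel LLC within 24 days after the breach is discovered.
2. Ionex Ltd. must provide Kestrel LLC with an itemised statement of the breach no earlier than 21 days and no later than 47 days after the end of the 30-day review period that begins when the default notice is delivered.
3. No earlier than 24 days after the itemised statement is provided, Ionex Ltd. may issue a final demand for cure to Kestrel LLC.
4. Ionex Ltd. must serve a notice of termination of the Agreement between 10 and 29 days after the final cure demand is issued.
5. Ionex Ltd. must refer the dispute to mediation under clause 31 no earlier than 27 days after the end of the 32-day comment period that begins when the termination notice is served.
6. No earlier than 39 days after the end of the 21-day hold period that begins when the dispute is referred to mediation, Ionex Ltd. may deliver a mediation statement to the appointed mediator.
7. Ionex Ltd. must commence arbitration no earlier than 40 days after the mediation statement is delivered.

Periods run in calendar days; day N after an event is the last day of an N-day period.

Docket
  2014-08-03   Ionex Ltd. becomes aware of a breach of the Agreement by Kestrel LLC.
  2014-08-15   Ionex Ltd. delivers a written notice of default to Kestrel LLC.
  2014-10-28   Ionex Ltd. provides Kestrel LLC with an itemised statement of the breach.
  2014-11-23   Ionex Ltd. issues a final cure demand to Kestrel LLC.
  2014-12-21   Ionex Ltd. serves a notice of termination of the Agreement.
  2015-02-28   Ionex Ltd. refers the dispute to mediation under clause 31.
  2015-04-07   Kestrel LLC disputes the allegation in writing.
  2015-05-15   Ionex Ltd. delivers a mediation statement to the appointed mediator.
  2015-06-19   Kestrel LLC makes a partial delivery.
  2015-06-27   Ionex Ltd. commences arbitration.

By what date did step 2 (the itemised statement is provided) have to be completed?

2014-10-31

The default notice is delivered on 2014-08-15; the 30-day review period therefore ends 2014-09-14, and step 2 runs from that date. The window is 21–47 days after 2014-09-14; it closes on 2014-10-31.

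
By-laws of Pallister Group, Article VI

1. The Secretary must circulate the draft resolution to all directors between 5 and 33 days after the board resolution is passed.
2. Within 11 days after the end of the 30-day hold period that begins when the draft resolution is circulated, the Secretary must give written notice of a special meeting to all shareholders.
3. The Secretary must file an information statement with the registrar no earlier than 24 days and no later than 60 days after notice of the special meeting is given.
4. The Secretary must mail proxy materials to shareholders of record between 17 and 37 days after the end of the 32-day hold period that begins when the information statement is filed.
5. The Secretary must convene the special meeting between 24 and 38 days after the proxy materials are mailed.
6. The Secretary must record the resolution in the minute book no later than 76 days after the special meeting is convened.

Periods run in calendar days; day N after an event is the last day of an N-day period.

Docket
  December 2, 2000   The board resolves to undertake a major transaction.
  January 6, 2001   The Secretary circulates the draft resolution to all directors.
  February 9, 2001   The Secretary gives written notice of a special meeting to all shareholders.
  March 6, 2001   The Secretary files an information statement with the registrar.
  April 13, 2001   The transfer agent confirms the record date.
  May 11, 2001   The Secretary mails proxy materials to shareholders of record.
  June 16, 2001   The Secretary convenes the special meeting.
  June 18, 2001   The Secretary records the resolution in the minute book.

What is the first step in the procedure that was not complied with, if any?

Step 1: the window is 5–33 days after December 2, 2000 (when the board resolution is passed), so December 7, 2000 through January 4, 2001; January 6, 2001 is 2 days past the end of the window.
Later steps need not be reached.

Step 1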